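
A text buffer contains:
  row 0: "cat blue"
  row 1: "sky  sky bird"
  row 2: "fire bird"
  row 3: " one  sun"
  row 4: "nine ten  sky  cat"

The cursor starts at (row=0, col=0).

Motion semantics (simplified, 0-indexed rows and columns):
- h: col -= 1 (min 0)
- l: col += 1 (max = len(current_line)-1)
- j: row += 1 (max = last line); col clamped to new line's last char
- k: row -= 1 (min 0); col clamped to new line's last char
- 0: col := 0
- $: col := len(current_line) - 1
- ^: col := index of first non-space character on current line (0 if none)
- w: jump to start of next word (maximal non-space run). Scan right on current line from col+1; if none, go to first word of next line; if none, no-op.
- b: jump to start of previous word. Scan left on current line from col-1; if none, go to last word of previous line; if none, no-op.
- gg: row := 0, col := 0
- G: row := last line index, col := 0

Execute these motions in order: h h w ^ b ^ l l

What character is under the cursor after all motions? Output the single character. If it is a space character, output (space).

Answer: t

Derivation:
After 1 (h): row=0 col=0 char='c'
After 2 (h): row=0 col=0 char='c'
After 3 (w): row=0 col=4 char='b'
After 4 (^): row=0 col=0 char='c'
After 5 (b): row=0 col=0 char='c'
After 6 (^): row=0 col=0 char='c'
After 7 (l): row=0 col=1 char='a'
After 8 (l): row=0 col=2 char='t'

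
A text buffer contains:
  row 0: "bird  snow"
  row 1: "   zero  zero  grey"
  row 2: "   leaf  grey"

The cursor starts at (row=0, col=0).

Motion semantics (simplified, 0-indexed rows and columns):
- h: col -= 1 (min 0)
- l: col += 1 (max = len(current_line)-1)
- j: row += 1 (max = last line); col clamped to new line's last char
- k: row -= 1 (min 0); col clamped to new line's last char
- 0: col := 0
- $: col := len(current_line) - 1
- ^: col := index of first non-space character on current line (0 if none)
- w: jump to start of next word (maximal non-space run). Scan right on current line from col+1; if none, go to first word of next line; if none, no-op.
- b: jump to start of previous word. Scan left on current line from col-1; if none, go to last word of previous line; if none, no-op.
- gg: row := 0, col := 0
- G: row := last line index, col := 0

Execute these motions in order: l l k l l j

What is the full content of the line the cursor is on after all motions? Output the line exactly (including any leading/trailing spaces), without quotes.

After 1 (l): row=0 col=1 char='i'
After 2 (l): row=0 col=2 char='r'
After 3 (k): row=0 col=2 char='r'
After 4 (l): row=0 col=3 char='d'
After 5 (l): row=0 col=4 char='_'
After 6 (j): row=1 col=4 char='e'

Answer:    zero  zero  grey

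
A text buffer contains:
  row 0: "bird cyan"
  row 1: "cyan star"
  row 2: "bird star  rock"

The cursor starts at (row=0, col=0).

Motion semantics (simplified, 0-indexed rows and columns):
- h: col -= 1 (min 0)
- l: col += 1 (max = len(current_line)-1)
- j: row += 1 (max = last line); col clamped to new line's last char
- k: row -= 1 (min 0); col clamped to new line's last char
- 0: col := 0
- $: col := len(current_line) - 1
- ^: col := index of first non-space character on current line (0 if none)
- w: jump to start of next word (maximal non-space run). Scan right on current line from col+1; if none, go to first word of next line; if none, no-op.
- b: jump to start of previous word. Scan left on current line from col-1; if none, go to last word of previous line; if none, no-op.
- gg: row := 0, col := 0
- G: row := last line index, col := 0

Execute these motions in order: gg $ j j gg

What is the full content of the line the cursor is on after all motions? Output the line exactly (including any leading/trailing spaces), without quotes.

Answer: bird cyan

Derivation:
After 1 (gg): row=0 col=0 char='b'
After 2 ($): row=0 col=8 char='n'
After 3 (j): row=1 col=8 char='r'
After 4 (j): row=2 col=8 char='r'
After 5 (gg): row=0 col=0 char='b'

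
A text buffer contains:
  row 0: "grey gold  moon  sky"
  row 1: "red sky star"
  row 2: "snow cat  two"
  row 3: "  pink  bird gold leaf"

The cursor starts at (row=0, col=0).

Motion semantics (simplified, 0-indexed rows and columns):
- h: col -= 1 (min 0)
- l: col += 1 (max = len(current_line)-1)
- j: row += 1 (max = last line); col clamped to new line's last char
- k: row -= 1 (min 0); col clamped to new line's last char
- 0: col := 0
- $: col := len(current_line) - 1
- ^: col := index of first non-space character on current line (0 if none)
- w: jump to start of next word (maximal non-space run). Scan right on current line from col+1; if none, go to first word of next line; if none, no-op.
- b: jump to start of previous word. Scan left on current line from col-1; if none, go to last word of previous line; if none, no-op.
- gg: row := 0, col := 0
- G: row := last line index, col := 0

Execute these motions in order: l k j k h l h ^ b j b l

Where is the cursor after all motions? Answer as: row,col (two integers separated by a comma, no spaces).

After 1 (l): row=0 col=1 char='r'
After 2 (k): row=0 col=1 char='r'
After 3 (j): row=1 col=1 char='e'
After 4 (k): row=0 col=1 char='r'
After 5 (h): row=0 col=0 char='g'
After 6 (l): row=0 col=1 char='r'
After 7 (h): row=0 col=0 char='g'
After 8 (^): row=0 col=0 char='g'
After 9 (b): row=0 col=0 char='g'
After 10 (j): row=1 col=0 char='r'
After 11 (b): row=0 col=17 char='s'
After 12 (l): row=0 col=18 char='k'

Answer: 0,18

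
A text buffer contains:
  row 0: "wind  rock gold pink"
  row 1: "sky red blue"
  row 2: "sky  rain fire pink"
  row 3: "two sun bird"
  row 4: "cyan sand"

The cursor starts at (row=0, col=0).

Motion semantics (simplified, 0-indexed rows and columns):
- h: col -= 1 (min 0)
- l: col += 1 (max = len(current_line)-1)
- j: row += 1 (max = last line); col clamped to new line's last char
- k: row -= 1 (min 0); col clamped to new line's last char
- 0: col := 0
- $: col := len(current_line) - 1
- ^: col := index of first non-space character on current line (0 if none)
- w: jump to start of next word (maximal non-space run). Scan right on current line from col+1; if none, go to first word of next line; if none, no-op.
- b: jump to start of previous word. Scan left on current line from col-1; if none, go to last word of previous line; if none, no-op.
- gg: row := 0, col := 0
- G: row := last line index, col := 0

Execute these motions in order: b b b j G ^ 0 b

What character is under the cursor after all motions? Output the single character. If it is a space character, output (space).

After 1 (b): row=0 col=0 char='w'
After 2 (b): row=0 col=0 char='w'
After 3 (b): row=0 col=0 char='w'
After 4 (j): row=1 col=0 char='s'
After 5 (G): row=4 col=0 char='c'
After 6 (^): row=4 col=0 char='c'
After 7 (0): row=4 col=0 char='c'
After 8 (b): row=3 col=8 char='b'

Answer: b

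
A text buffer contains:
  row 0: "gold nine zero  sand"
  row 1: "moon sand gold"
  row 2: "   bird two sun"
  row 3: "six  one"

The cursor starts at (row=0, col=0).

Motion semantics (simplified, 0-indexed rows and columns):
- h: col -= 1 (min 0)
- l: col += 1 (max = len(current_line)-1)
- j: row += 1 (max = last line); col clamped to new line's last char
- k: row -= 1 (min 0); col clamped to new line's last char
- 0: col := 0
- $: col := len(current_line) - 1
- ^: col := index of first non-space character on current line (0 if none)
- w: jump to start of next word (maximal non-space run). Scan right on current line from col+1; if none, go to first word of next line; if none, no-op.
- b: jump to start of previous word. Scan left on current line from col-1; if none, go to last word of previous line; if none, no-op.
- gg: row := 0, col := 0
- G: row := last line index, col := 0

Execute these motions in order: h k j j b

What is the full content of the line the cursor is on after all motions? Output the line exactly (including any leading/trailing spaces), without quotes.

Answer: moon sand gold

Derivation:
After 1 (h): row=0 col=0 char='g'
After 2 (k): row=0 col=0 char='g'
After 3 (j): row=1 col=0 char='m'
After 4 (j): row=2 col=0 char='_'
After 5 (b): row=1 col=10 char='g'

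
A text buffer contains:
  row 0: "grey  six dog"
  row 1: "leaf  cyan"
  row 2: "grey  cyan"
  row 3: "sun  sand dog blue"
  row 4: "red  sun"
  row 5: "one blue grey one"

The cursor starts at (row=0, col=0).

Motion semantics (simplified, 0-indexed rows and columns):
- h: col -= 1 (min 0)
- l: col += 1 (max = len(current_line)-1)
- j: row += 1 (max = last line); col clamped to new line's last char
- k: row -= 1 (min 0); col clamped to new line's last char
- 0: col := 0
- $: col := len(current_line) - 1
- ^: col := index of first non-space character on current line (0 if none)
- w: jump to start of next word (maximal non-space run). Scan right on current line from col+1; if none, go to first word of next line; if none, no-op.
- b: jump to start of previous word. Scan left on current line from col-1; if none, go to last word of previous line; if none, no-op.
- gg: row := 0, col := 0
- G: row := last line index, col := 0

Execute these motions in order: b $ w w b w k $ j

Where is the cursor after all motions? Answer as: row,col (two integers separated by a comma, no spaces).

Answer: 1,9

Derivation:
After 1 (b): row=0 col=0 char='g'
After 2 ($): row=0 col=12 char='g'
After 3 (w): row=1 col=0 char='l'
After 4 (w): row=1 col=6 char='c'
After 5 (b): row=1 col=0 char='l'
After 6 (w): row=1 col=6 char='c'
After 7 (k): row=0 col=6 char='s'
After 8 ($): row=0 col=12 char='g'
After 9 (j): row=1 col=9 char='n'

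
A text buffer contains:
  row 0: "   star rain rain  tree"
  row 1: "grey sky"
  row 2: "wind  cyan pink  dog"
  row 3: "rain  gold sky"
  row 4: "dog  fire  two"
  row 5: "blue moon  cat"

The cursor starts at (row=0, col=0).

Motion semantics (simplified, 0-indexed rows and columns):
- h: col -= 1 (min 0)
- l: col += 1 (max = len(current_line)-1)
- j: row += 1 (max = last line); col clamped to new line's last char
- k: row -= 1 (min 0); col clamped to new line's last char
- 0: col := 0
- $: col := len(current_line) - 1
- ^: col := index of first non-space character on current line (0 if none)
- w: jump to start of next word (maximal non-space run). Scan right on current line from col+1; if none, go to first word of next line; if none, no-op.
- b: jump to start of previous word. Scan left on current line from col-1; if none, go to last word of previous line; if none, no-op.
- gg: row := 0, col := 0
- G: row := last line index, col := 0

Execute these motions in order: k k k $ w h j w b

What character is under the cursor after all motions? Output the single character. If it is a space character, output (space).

After 1 (k): row=0 col=0 char='_'
After 2 (k): row=0 col=0 char='_'
After 3 (k): row=0 col=0 char='_'
After 4 ($): row=0 col=22 char='e'
After 5 (w): row=1 col=0 char='g'
After 6 (h): row=1 col=0 char='g'
After 7 (j): row=2 col=0 char='w'
After 8 (w): row=2 col=6 char='c'
After 9 (b): row=2 col=0 char='w'

Answer: w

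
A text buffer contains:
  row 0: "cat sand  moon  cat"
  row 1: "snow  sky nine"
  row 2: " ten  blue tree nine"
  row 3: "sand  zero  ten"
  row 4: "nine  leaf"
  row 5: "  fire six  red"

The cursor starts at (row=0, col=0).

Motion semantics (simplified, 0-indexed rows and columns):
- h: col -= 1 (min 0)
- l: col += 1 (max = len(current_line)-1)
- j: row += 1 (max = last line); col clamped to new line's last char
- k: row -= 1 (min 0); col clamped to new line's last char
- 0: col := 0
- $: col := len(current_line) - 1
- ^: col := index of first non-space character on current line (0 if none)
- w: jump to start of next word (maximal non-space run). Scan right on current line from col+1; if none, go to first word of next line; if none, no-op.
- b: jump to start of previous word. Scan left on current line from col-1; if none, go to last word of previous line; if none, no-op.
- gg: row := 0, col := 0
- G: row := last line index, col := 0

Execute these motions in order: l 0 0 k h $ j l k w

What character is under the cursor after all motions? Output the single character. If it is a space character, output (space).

After 1 (l): row=0 col=1 char='a'
After 2 (0): row=0 col=0 char='c'
After 3 (0): row=0 col=0 char='c'
After 4 (k): row=0 col=0 char='c'
After 5 (h): row=0 col=0 char='c'
After 6 ($): row=0 col=18 char='t'
After 7 (j): row=1 col=13 char='e'
After 8 (l): row=1 col=13 char='e'
After 9 (k): row=0 col=13 char='n'
After 10 (w): row=0 col=16 char='c'

Answer: c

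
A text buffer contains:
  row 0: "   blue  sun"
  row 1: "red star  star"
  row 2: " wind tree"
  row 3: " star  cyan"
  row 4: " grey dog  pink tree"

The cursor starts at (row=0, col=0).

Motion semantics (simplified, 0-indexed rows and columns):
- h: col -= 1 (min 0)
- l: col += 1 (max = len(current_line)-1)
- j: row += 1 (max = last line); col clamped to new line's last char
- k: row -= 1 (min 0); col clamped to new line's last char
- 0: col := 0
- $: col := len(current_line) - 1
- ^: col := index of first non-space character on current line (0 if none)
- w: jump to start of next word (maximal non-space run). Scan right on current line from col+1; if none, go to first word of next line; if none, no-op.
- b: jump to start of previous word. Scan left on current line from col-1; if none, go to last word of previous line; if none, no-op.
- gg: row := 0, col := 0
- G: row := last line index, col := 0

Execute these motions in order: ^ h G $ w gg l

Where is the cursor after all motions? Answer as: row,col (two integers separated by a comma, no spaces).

After 1 (^): row=0 col=3 char='b'
After 2 (h): row=0 col=2 char='_'
After 3 (G): row=4 col=0 char='_'
After 4 ($): row=4 col=19 char='e'
After 5 (w): row=4 col=19 char='e'
After 6 (gg): row=0 col=0 char='_'
After 7 (l): row=0 col=1 char='_'

Answer: 0,1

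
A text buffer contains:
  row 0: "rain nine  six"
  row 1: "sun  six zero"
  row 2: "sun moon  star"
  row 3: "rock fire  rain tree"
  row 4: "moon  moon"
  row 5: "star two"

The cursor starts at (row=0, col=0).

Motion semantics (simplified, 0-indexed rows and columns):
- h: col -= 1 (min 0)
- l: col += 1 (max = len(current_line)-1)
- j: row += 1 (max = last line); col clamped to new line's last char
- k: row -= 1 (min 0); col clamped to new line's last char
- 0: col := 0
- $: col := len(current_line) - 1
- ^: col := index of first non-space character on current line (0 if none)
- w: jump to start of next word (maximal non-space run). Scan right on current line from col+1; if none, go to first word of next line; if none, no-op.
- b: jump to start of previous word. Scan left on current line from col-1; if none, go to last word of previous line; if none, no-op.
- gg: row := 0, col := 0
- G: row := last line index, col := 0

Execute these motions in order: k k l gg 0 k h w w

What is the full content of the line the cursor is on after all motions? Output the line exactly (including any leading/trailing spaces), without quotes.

Answer: rain nine  six

Derivation:
After 1 (k): row=0 col=0 char='r'
After 2 (k): row=0 col=0 char='r'
After 3 (l): row=0 col=1 char='a'
After 4 (gg): row=0 col=0 char='r'
After 5 (0): row=0 col=0 char='r'
After 6 (k): row=0 col=0 char='r'
After 7 (h): row=0 col=0 char='r'
After 8 (w): row=0 col=5 char='n'
After 9 (w): row=0 col=11 char='s'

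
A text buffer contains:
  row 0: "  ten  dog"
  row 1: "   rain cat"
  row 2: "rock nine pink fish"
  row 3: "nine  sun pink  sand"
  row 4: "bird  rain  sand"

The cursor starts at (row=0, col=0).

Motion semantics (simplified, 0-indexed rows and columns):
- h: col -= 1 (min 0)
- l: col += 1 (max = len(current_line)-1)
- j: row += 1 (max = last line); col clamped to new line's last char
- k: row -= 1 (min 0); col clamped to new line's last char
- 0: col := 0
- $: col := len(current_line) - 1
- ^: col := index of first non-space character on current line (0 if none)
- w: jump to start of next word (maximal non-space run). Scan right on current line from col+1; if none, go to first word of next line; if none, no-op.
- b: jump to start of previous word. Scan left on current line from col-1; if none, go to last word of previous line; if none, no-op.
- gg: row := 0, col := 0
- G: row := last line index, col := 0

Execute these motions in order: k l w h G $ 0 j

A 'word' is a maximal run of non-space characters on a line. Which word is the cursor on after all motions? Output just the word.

Answer: bird

Derivation:
After 1 (k): row=0 col=0 char='_'
After 2 (l): row=0 col=1 char='_'
After 3 (w): row=0 col=2 char='t'
After 4 (h): row=0 col=1 char='_'
After 5 (G): row=4 col=0 char='b'
After 6 ($): row=4 col=15 char='d'
After 7 (0): row=4 col=0 char='b'
After 8 (j): row=4 col=0 char='b'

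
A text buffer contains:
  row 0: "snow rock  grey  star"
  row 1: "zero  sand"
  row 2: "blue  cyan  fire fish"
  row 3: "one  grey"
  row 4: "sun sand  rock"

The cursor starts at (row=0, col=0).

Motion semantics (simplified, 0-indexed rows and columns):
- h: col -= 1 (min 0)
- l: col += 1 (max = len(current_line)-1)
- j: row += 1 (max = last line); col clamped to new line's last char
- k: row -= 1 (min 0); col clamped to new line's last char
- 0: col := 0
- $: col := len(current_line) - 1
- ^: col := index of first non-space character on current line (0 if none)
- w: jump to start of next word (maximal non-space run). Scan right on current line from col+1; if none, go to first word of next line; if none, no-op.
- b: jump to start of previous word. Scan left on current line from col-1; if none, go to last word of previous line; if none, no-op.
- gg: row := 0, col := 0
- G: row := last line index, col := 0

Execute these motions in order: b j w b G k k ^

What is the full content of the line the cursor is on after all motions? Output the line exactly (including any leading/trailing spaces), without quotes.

After 1 (b): row=0 col=0 char='s'
After 2 (j): row=1 col=0 char='z'
After 3 (w): row=1 col=6 char='s'
After 4 (b): row=1 col=0 char='z'
After 5 (G): row=4 col=0 char='s'
After 6 (k): row=3 col=0 char='o'
After 7 (k): row=2 col=0 char='b'
After 8 (^): row=2 col=0 char='b'

Answer: blue  cyan  fire fish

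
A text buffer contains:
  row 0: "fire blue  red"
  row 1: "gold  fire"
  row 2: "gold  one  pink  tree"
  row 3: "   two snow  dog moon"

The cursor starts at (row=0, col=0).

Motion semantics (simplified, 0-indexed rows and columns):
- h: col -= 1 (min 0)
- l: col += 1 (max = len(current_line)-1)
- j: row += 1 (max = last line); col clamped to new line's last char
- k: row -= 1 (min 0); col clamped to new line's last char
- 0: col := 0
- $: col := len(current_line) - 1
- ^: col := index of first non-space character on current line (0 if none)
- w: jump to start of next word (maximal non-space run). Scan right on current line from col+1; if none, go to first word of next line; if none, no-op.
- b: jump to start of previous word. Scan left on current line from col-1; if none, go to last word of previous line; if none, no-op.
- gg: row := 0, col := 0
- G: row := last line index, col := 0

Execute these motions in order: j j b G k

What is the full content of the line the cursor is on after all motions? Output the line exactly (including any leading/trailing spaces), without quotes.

Answer: gold  one  pink  tree

Derivation:
After 1 (j): row=1 col=0 char='g'
After 2 (j): row=2 col=0 char='g'
After 3 (b): row=1 col=6 char='f'
After 4 (G): row=3 col=0 char='_'
After 5 (k): row=2 col=0 char='g'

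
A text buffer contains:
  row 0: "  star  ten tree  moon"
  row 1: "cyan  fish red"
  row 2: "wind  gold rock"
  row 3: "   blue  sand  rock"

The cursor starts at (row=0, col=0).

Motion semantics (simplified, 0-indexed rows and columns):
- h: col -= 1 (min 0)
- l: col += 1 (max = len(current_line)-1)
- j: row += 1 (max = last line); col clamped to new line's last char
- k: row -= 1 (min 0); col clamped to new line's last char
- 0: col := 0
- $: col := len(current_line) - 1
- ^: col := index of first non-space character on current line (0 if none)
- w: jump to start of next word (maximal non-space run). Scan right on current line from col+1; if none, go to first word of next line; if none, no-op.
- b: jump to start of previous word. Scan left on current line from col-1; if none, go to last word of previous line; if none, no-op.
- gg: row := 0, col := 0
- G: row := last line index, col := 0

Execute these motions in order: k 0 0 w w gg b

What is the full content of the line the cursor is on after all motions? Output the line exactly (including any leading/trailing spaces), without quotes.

After 1 (k): row=0 col=0 char='_'
After 2 (0): row=0 col=0 char='_'
After 3 (0): row=0 col=0 char='_'
After 4 (w): row=0 col=2 char='s'
After 5 (w): row=0 col=8 char='t'
After 6 (gg): row=0 col=0 char='_'
After 7 (b): row=0 col=0 char='_'

Answer:   star  ten tree  moon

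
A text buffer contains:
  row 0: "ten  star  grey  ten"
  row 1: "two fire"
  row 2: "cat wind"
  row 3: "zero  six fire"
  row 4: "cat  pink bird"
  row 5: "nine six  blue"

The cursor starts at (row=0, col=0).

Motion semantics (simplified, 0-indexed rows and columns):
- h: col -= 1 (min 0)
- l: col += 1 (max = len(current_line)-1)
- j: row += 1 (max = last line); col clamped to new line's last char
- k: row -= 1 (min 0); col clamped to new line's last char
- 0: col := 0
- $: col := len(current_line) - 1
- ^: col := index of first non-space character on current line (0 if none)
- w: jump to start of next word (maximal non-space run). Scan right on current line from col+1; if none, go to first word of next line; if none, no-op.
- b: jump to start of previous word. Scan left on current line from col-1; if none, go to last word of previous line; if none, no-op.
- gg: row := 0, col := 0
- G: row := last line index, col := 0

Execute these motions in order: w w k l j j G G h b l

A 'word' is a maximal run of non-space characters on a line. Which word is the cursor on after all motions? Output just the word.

Answer: bird

Derivation:
After 1 (w): row=0 col=5 char='s'
After 2 (w): row=0 col=11 char='g'
After 3 (k): row=0 col=11 char='g'
After 4 (l): row=0 col=12 char='r'
After 5 (j): row=1 col=7 char='e'
After 6 (j): row=2 col=7 char='d'
After 7 (G): row=5 col=0 char='n'
After 8 (G): row=5 col=0 char='n'
After 9 (h): row=5 col=0 char='n'
After 10 (b): row=4 col=10 char='b'
After 11 (l): row=4 col=11 char='i'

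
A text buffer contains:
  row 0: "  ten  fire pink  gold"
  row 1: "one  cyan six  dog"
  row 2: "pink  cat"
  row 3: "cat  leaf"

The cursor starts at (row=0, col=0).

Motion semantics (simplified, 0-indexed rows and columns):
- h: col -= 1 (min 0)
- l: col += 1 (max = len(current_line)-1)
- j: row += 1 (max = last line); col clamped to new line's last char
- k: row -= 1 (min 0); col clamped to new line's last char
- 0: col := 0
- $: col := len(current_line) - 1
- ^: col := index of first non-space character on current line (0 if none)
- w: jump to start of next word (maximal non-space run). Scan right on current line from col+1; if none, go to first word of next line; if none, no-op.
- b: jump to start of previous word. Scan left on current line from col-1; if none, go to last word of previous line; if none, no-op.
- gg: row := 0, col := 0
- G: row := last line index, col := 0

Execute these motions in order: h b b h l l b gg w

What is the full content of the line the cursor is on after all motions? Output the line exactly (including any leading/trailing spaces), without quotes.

Answer:   ten  fire pink  gold

Derivation:
After 1 (h): row=0 col=0 char='_'
After 2 (b): row=0 col=0 char='_'
After 3 (b): row=0 col=0 char='_'
After 4 (h): row=0 col=0 char='_'
After 5 (l): row=0 col=1 char='_'
After 6 (l): row=0 col=2 char='t'
After 7 (b): row=0 col=2 char='t'
After 8 (gg): row=0 col=0 char='_'
After 9 (w): row=0 col=2 char='t'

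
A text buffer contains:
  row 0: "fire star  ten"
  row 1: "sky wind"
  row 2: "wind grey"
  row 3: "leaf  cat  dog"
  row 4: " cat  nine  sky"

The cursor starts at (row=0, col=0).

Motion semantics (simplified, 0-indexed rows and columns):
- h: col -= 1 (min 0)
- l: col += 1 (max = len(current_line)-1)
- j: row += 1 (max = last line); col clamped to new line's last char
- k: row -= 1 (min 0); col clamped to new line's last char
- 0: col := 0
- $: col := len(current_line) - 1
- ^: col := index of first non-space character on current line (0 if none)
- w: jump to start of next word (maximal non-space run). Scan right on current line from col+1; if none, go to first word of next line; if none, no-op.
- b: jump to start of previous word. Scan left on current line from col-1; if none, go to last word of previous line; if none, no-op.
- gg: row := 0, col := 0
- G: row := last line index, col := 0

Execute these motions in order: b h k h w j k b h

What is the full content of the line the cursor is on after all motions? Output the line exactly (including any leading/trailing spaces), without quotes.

Answer: fire star  ten

Derivation:
After 1 (b): row=0 col=0 char='f'
After 2 (h): row=0 col=0 char='f'
After 3 (k): row=0 col=0 char='f'
After 4 (h): row=0 col=0 char='f'
After 5 (w): row=0 col=5 char='s'
After 6 (j): row=1 col=5 char='i'
After 7 (k): row=0 col=5 char='s'
After 8 (b): row=0 col=0 char='f'
After 9 (h): row=0 col=0 char='f'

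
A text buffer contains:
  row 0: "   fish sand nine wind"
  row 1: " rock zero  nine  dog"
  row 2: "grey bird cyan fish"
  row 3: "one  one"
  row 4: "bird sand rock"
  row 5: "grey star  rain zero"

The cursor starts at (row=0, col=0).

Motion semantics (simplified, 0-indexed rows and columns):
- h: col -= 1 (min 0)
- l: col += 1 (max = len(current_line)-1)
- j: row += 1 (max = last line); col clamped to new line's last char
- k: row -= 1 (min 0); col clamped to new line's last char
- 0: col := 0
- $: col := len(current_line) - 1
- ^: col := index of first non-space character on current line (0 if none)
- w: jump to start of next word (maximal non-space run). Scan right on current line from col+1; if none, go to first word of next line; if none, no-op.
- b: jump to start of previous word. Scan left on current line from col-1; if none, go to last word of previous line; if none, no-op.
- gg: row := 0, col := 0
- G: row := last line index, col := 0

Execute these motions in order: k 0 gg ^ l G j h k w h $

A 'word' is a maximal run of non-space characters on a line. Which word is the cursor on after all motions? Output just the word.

After 1 (k): row=0 col=0 char='_'
After 2 (0): row=0 col=0 char='_'
After 3 (gg): row=0 col=0 char='_'
After 4 (^): row=0 col=3 char='f'
After 5 (l): row=0 col=4 char='i'
After 6 (G): row=5 col=0 char='g'
After 7 (j): row=5 col=0 char='g'
After 8 (h): row=5 col=0 char='g'
After 9 (k): row=4 col=0 char='b'
After 10 (w): row=4 col=5 char='s'
After 11 (h): row=4 col=4 char='_'
After 12 ($): row=4 col=13 char='k'

Answer: rock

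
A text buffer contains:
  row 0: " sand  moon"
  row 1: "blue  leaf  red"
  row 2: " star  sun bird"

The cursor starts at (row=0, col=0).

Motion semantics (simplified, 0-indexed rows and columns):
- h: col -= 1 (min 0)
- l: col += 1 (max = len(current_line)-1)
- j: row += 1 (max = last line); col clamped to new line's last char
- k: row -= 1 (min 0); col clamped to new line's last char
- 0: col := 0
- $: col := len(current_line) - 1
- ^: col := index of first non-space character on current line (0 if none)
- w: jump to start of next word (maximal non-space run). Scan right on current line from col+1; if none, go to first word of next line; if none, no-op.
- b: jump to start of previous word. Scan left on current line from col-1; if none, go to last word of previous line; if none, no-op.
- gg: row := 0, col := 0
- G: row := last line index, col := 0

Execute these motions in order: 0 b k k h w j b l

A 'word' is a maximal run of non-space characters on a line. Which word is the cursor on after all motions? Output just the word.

Answer: blue

Derivation:
After 1 (0): row=0 col=0 char='_'
After 2 (b): row=0 col=0 char='_'
After 3 (k): row=0 col=0 char='_'
After 4 (k): row=0 col=0 char='_'
After 5 (h): row=0 col=0 char='_'
After 6 (w): row=0 col=1 char='s'
After 7 (j): row=1 col=1 char='l'
After 8 (b): row=1 col=0 char='b'
After 9 (l): row=1 col=1 char='l'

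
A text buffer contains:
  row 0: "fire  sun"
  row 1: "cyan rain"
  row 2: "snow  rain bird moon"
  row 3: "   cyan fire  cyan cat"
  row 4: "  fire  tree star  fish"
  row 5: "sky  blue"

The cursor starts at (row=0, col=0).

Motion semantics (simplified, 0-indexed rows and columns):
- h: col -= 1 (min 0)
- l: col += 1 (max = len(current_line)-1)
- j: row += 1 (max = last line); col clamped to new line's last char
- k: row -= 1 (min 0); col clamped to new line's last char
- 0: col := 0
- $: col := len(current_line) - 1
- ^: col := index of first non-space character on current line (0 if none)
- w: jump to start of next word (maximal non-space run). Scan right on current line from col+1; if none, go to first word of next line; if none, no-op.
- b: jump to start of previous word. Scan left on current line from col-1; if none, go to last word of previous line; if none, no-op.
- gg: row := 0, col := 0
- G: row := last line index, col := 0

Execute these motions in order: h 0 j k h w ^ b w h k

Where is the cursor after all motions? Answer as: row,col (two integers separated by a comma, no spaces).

After 1 (h): row=0 col=0 char='f'
After 2 (0): row=0 col=0 char='f'
After 3 (j): row=1 col=0 char='c'
After 4 (k): row=0 col=0 char='f'
After 5 (h): row=0 col=0 char='f'
After 6 (w): row=0 col=6 char='s'
After 7 (^): row=0 col=0 char='f'
After 8 (b): row=0 col=0 char='f'
After 9 (w): row=0 col=6 char='s'
After 10 (h): row=0 col=5 char='_'
After 11 (k): row=0 col=5 char='_'

Answer: 0,5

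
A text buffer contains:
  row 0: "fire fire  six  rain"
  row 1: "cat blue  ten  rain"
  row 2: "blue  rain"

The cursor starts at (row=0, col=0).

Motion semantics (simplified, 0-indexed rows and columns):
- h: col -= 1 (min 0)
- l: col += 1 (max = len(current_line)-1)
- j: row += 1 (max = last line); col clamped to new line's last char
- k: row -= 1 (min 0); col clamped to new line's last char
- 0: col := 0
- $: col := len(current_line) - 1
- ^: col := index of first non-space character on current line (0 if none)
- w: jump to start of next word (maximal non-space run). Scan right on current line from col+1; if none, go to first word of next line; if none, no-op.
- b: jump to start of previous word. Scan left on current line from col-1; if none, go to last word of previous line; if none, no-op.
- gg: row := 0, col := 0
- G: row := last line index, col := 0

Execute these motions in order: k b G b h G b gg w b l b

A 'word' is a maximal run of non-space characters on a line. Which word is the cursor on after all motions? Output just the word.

Answer: fire

Derivation:
After 1 (k): row=0 col=0 char='f'
After 2 (b): row=0 col=0 char='f'
After 3 (G): row=2 col=0 char='b'
After 4 (b): row=1 col=15 char='r'
After 5 (h): row=1 col=14 char='_'
After 6 (G): row=2 col=0 char='b'
After 7 (b): row=1 col=15 char='r'
After 8 (gg): row=0 col=0 char='f'
After 9 (w): row=0 col=5 char='f'
After 10 (b): row=0 col=0 char='f'
After 11 (l): row=0 col=1 char='i'
After 12 (b): row=0 col=0 char='f'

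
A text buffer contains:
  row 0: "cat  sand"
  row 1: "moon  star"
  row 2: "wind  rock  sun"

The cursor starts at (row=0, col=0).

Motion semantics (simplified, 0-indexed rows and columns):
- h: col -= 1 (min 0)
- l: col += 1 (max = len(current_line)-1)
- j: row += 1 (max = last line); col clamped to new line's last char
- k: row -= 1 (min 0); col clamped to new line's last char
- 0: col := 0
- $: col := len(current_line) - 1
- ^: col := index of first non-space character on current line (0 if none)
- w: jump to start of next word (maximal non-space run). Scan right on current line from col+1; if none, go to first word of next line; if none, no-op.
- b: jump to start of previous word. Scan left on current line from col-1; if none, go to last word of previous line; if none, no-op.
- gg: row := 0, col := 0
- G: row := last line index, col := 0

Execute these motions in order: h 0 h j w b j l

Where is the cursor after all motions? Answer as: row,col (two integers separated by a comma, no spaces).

After 1 (h): row=0 col=0 char='c'
After 2 (0): row=0 col=0 char='c'
After 3 (h): row=0 col=0 char='c'
After 4 (j): row=1 col=0 char='m'
After 5 (w): row=1 col=6 char='s'
After 6 (b): row=1 col=0 char='m'
After 7 (j): row=2 col=0 char='w'
After 8 (l): row=2 col=1 char='i'

Answer: 2,1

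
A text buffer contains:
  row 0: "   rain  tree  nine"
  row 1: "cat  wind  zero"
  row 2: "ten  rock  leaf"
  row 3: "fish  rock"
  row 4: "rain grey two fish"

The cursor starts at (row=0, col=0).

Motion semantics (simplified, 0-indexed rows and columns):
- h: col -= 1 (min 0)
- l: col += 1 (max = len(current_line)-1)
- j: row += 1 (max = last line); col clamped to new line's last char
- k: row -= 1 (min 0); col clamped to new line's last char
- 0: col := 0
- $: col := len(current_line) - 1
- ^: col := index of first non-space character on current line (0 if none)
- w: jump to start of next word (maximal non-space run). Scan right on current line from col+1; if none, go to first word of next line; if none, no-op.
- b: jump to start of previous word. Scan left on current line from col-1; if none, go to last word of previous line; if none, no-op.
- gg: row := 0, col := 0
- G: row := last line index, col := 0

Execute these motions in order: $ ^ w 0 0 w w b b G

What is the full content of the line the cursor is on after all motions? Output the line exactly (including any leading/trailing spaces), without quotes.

Answer: rain grey two fish

Derivation:
After 1 ($): row=0 col=18 char='e'
After 2 (^): row=0 col=3 char='r'
After 3 (w): row=0 col=9 char='t'
After 4 (0): row=0 col=0 char='_'
After 5 (0): row=0 col=0 char='_'
After 6 (w): row=0 col=3 char='r'
After 7 (w): row=0 col=9 char='t'
After 8 (b): row=0 col=3 char='r'
After 9 (b): row=0 col=3 char='r'
After 10 (G): row=4 col=0 char='r'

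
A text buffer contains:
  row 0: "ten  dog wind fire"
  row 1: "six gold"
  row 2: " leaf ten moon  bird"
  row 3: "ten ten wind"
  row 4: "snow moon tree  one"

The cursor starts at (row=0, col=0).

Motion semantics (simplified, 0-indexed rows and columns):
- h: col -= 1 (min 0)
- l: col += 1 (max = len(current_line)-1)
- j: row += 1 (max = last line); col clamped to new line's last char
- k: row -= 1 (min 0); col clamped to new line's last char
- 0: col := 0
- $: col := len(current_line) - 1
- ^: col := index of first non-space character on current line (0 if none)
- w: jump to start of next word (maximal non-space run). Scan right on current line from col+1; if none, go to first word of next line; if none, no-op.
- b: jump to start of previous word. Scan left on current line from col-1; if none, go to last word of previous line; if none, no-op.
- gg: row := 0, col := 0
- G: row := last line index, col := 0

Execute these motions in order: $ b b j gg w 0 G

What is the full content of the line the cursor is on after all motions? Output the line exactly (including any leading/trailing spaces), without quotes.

Answer: snow moon tree  one

Derivation:
After 1 ($): row=0 col=17 char='e'
After 2 (b): row=0 col=14 char='f'
After 3 (b): row=0 col=9 char='w'
After 4 (j): row=1 col=7 char='d'
After 5 (gg): row=0 col=0 char='t'
After 6 (w): row=0 col=5 char='d'
After 7 (0): row=0 col=0 char='t'
After 8 (G): row=4 col=0 char='s'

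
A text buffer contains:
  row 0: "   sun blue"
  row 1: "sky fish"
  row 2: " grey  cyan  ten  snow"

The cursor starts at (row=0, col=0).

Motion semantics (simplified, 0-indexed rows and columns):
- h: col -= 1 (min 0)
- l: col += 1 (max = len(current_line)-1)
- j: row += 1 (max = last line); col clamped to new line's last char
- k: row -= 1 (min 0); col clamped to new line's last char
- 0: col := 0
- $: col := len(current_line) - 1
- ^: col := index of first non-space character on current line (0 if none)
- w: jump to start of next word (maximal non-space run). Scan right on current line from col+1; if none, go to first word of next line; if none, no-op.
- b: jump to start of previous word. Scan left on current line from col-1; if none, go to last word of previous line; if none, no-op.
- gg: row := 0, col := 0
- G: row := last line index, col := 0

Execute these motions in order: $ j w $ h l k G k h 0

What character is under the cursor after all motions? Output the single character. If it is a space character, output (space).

After 1 ($): row=0 col=10 char='e'
After 2 (j): row=1 col=7 char='h'
After 3 (w): row=2 col=1 char='g'
After 4 ($): row=2 col=21 char='w'
After 5 (h): row=2 col=20 char='o'
After 6 (l): row=2 col=21 char='w'
After 7 (k): row=1 col=7 char='h'
After 8 (G): row=2 col=0 char='_'
After 9 (k): row=1 col=0 char='s'
After 10 (h): row=1 col=0 char='s'
After 11 (0): row=1 col=0 char='s'

Answer: s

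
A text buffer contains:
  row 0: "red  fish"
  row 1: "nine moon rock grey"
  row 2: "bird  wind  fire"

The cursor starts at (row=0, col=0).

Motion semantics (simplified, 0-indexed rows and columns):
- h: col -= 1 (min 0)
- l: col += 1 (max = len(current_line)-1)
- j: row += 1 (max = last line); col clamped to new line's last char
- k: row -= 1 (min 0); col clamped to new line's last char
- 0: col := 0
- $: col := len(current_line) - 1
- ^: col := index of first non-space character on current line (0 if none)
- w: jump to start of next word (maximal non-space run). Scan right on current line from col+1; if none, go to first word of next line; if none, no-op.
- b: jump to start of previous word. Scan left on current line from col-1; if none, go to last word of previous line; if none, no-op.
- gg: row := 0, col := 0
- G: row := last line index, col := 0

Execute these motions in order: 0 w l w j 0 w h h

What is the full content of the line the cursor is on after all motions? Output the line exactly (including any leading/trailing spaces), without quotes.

After 1 (0): row=0 col=0 char='r'
After 2 (w): row=0 col=5 char='f'
After 3 (l): row=0 col=6 char='i'
After 4 (w): row=1 col=0 char='n'
After 5 (j): row=2 col=0 char='b'
After 6 (0): row=2 col=0 char='b'
After 7 (w): row=2 col=6 char='w'
After 8 (h): row=2 col=5 char='_'
After 9 (h): row=2 col=4 char='_'

Answer: bird  wind  fire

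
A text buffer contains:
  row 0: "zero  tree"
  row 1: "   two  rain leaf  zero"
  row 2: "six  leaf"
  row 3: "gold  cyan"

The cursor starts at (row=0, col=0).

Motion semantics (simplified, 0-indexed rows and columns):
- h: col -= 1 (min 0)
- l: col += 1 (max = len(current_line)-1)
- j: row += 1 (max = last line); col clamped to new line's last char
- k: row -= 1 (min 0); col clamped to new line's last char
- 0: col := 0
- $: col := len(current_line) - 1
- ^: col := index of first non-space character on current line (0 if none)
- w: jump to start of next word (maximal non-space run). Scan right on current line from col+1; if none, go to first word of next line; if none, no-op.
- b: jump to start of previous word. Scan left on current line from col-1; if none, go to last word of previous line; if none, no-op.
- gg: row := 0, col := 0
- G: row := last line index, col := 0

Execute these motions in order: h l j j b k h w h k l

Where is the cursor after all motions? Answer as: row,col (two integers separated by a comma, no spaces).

Answer: 0,3

Derivation:
After 1 (h): row=0 col=0 char='z'
After 2 (l): row=0 col=1 char='e'
After 3 (j): row=1 col=1 char='_'
After 4 (j): row=2 col=1 char='i'
After 5 (b): row=2 col=0 char='s'
After 6 (k): row=1 col=0 char='_'
After 7 (h): row=1 col=0 char='_'
After 8 (w): row=1 col=3 char='t'
After 9 (h): row=1 col=2 char='_'
After 10 (k): row=0 col=2 char='r'
After 11 (l): row=0 col=3 char='o'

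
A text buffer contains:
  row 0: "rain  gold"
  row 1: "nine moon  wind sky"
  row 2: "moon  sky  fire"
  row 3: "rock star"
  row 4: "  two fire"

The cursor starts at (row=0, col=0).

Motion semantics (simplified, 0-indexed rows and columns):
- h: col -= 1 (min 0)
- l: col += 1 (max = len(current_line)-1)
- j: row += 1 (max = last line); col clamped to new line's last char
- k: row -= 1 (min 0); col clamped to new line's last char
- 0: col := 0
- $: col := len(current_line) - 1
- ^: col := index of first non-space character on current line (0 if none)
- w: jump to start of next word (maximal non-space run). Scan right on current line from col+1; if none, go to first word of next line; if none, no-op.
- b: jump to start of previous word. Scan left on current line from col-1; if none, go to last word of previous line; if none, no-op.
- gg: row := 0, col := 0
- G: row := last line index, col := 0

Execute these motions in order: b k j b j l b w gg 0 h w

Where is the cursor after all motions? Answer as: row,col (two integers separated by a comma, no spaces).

Answer: 0,6

Derivation:
After 1 (b): row=0 col=0 char='r'
After 2 (k): row=0 col=0 char='r'
After 3 (j): row=1 col=0 char='n'
After 4 (b): row=0 col=6 char='g'
After 5 (j): row=1 col=6 char='o'
After 6 (l): row=1 col=7 char='o'
After 7 (b): row=1 col=5 char='m'
After 8 (w): row=1 col=11 char='w'
After 9 (gg): row=0 col=0 char='r'
After 10 (0): row=0 col=0 char='r'
After 11 (h): row=0 col=0 char='r'
After 12 (w): row=0 col=6 char='g'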